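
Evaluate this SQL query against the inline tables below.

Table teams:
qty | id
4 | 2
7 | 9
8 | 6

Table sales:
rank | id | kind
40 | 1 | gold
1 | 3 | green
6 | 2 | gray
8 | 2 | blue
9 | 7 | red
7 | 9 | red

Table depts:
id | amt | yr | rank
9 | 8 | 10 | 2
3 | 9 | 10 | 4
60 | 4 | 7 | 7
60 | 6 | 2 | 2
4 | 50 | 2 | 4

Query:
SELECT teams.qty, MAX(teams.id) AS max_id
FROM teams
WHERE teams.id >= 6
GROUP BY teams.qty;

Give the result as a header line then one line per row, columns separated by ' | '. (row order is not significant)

== RESULT ==
teams.qty | max_id
7 | 9
8 | 6

Derivation:
After WHERE (2 rows):
teams.qty | teams.id
7 | 9
8 | 6
After GROUP BY (2 rows):
teams.qty | max_id
7 | 9
8 | 6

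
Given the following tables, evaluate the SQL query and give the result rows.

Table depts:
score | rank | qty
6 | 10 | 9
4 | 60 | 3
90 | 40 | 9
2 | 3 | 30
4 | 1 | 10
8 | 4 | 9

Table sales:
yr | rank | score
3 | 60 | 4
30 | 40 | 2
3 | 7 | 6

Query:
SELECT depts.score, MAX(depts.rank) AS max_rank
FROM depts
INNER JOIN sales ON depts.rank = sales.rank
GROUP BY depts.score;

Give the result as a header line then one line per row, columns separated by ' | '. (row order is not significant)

After JOIN sales (2 rows):
depts.score | depts.rank | depts.qty | sales.yr | sales.rank | sales.score
4 | 60 | 3 | 3 | 60 | 4
90 | 40 | 9 | 30 | 40 | 2
After GROUP BY (2 rows):
depts.score | max_rank
4 | 60
90 | 40

== RESULT ==
depts.score | max_rank
4 | 60
90 | 40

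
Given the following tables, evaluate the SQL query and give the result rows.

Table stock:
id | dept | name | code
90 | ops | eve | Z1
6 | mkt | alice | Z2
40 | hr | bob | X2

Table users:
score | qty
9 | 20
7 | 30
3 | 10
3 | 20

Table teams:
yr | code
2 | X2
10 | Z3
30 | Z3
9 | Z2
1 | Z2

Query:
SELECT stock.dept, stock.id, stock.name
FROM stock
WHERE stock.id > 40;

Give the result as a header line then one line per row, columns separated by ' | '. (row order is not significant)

After WHERE (1 rows):
stock.id | stock.dept | stock.name | stock.code
90 | ops | eve | Z1
After SELECT (1 rows):
stock.dept | stock.id | stock.name
ops | 90 | eve

== RESULT ==
stock.dept | stock.id | stock.name
ops | 90 | eve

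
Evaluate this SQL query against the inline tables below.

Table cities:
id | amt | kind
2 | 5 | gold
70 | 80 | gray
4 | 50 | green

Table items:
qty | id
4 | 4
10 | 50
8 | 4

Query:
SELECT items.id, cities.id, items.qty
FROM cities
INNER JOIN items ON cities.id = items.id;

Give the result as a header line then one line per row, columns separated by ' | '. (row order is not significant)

== RESULT ==
items.id | cities.id | items.qty
4 | 4 | 4
4 | 4 | 8

Derivation:
After JOIN items (2 rows):
cities.id | cities.amt | cities.kind | items.qty | items.id
4 | 50 | green | 4 | 4
4 | 50 | green | 8 | 4
After SELECT (2 rows):
items.id | cities.id | items.qty
4 | 4 | 4
4 | 4 | 8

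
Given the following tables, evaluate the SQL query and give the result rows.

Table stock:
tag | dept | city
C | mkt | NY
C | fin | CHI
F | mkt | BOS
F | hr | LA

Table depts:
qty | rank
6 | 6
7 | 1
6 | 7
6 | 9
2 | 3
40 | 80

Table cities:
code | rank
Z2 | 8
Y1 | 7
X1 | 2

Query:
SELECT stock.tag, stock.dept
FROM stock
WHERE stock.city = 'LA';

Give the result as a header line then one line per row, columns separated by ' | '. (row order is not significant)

== RESULT ==
stock.tag | stock.dept
F | hr

Derivation:
After WHERE (1 rows):
stock.tag | stock.dept | stock.city
F | hr | LA
After SELECT (1 rows):
stock.tag | stock.dept
F | hr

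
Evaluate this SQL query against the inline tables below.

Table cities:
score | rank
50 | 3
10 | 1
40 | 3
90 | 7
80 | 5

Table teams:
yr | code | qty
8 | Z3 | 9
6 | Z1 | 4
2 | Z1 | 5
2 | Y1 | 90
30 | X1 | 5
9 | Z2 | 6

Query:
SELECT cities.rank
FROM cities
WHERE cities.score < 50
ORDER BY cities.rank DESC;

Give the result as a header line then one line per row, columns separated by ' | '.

After WHERE (2 rows):
cities.score | cities.rank
10 | 1
40 | 3
After SELECT (2 rows):
cities.rank
1
3
After ORDER BY (2 rows):
cities.rank
3
1

== RESULT ==
cities.rank
3
1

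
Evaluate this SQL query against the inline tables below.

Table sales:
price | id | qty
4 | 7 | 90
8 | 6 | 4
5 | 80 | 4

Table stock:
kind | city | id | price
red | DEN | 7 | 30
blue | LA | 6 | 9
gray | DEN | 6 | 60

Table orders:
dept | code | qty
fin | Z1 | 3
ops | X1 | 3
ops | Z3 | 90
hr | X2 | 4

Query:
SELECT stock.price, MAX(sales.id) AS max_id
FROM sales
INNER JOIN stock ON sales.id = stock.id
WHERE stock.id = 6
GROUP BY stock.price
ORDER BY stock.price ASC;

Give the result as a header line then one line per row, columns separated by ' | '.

After JOIN stock (3 rows):
sales.price | sales.id | sales.qty | stock.kind | stock.city | stock.id | stock.price
4 | 7 | 90 | red | DEN | 7 | 30
8 | 6 | 4 | blue | LA | 6 | 9
8 | 6 | 4 | gray | DEN | 6 | 60
After WHERE (2 rows):
sales.price | sales.id | sales.qty | stock.kind | stock.city | stock.id | stock.price
8 | 6 | 4 | blue | LA | 6 | 9
8 | 6 | 4 | gray | DEN | 6 | 60
After GROUP BY (2 rows):
stock.price | max_id
9 | 6
60 | 6
After ORDER BY (2 rows):
stock.price | max_id
9 | 6
60 | 6

== RESULT ==
stock.price | max_id
9 | 6
60 | 6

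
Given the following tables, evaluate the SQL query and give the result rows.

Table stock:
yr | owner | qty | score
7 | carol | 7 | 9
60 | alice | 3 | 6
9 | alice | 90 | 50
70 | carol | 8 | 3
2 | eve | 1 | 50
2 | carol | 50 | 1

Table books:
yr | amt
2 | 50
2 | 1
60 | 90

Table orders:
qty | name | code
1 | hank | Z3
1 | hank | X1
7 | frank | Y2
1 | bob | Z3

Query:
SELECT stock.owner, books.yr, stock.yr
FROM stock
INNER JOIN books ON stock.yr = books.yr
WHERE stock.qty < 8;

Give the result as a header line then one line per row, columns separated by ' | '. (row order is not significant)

== RESULT ==
stock.owner | books.yr | stock.yr
alice | 60 | 60
eve | 2 | 2
eve | 2 | 2

Derivation:
After JOIN books (5 rows):
stock.yr | stock.owner | stock.qty | stock.score | books.yr | books.amt
60 | alice | 3 | 6 | 60 | 90
2 | eve | 1 | 50 | 2 | 50
2 | eve | 1 | 50 | 2 | 1
2 | carol | 50 | 1 | 2 | 50
2 | carol | 50 | 1 | 2 | 1
After WHERE (3 rows):
stock.yr | stock.owner | stock.qty | stock.score | books.yr | books.amt
60 | alice | 3 | 6 | 60 | 90
2 | eve | 1 | 50 | 2 | 50
2 | eve | 1 | 50 | 2 | 1
After SELECT (3 rows):
stock.owner | books.yr | stock.yr
alice | 60 | 60
eve | 2 | 2
eve | 2 | 2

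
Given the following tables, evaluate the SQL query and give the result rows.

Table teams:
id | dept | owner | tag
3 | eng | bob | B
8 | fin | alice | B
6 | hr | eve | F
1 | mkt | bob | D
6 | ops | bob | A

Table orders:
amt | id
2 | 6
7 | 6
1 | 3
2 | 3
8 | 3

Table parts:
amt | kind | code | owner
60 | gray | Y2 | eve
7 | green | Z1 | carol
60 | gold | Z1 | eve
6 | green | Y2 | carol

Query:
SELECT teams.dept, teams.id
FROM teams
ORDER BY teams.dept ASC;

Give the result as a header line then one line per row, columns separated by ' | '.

== RESULT ==
teams.dept | teams.id
eng | 3
fin | 8
hr | 6
mkt | 1
ops | 6

Derivation:
After SELECT (5 rows):
teams.dept | teams.id
eng | 3
fin | 8
hr | 6
mkt | 1
ops | 6
After ORDER BY (5 rows):
teams.dept | teams.id
eng | 3
fin | 8
hr | 6
mkt | 1
ops | 6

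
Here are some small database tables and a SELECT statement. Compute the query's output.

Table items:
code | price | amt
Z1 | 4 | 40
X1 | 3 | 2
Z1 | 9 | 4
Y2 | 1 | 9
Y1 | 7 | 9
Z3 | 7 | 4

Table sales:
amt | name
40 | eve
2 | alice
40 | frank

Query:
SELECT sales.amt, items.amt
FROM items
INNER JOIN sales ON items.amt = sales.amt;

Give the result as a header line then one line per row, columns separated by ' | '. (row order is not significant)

After JOIN sales (3 rows):
items.code | items.price | items.amt | sales.amt | sales.name
Z1 | 4 | 40 | 40 | eve
Z1 | 4 | 40 | 40 | frank
X1 | 3 | 2 | 2 | alice
After SELECT (3 rows):
sales.amt | items.amt
40 | 40
40 | 40
2 | 2

== RESULT ==
sales.amt | items.amt
40 | 40
40 | 40
2 | 2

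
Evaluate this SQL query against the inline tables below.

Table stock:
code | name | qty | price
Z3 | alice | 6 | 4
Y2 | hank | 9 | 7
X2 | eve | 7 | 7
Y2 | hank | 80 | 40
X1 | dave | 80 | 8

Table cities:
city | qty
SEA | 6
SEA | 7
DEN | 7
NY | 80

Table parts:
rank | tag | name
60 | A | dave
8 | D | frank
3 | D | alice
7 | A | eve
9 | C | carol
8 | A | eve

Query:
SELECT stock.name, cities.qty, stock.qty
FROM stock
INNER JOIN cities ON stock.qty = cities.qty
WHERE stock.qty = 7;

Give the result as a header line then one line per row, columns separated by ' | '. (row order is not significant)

== RESULT ==
stock.name | cities.qty | stock.qty
eve | 7 | 7
eve | 7 | 7

Derivation:
After JOIN cities (5 rows):
stock.code | stock.name | stock.qty | stock.price | cities.city | cities.qty
Z3 | alice | 6 | 4 | SEA | 6
X2 | eve | 7 | 7 | SEA | 7
X2 | eve | 7 | 7 | DEN | 7
Y2 | hank | 80 | 40 | NY | 80
X1 | dave | 80 | 8 | NY | 80
After WHERE (2 rows):
stock.code | stock.name | stock.qty | stock.price | cities.city | cities.qty
X2 | eve | 7 | 7 | SEA | 7
X2 | eve | 7 | 7 | DEN | 7
After SELECT (2 rows):
stock.name | cities.qty | stock.qty
eve | 7 | 7
eve | 7 | 7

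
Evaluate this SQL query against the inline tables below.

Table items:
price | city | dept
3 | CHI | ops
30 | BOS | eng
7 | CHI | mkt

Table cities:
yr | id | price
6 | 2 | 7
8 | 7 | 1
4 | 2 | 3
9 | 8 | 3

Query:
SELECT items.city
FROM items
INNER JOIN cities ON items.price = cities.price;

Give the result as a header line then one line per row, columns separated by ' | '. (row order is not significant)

== RESULT ==
items.city
CHI
CHI
CHI

Derivation:
After JOIN cities (3 rows):
items.price | items.city | items.dept | cities.yr | cities.id | cities.price
3 | CHI | ops | 4 | 2 | 3
3 | CHI | ops | 9 | 8 | 3
7 | CHI | mkt | 6 | 2 | 7
After SELECT (3 rows):
items.city
CHI
CHI
CHI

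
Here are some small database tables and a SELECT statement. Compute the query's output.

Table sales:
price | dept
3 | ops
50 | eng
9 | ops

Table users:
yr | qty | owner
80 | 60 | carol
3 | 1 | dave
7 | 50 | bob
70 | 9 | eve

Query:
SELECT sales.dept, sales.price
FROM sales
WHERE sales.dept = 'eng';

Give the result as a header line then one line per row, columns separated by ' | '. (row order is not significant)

After WHERE (1 rows):
sales.price | sales.dept
50 | eng
After SELECT (1 rows):
sales.dept | sales.price
eng | 50

== RESULT ==
sales.dept | sales.price
eng | 50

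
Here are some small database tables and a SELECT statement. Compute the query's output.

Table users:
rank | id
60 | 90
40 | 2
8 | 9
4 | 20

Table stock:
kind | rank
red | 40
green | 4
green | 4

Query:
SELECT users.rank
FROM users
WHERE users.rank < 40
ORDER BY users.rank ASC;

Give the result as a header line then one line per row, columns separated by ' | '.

== RESULT ==
users.rank
4
8

Derivation:
After WHERE (2 rows):
users.rank | users.id
8 | 9
4 | 20
After SELECT (2 rows):
users.rank
8
4
After ORDER BY (2 rows):
users.rank
4
8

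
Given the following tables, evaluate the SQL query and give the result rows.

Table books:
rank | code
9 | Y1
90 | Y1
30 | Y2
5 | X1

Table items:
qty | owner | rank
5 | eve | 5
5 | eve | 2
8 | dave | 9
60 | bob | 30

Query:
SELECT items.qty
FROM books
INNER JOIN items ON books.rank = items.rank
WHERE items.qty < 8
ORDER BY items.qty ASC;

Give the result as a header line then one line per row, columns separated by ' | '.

== RESULT ==
items.qty
5

Derivation:
After JOIN items (3 rows):
books.rank | books.code | items.qty | items.owner | items.rank
9 | Y1 | 8 | dave | 9
30 | Y2 | 60 | bob | 30
5 | X1 | 5 | eve | 5
After WHERE (1 rows):
books.rank | books.code | items.qty | items.owner | items.rank
5 | X1 | 5 | eve | 5
After SELECT (1 rows):
items.qty
5
After ORDER BY (1 rows):
items.qty
5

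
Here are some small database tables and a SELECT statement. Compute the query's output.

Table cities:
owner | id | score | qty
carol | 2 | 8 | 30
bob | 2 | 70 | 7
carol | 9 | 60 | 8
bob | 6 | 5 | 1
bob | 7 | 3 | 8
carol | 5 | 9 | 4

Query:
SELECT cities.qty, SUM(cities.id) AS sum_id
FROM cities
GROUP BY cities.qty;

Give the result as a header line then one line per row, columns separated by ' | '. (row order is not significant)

== RESULT ==
cities.qty | sum_id
30 | 2
7 | 2
8 | 16
1 | 6
4 | 5

Derivation:
After GROUP BY (5 rows):
cities.qty | sum_id
30 | 2
7 | 2
8 | 16
1 | 6
4 | 5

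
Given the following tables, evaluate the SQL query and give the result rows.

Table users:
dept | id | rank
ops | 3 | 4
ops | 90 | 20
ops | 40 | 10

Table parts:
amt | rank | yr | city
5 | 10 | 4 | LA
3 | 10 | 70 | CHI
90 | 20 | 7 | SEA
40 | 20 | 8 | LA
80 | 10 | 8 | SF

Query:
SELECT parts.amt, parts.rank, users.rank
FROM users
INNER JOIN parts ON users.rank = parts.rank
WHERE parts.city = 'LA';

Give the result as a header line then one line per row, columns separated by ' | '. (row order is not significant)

== RESULT ==
parts.amt | parts.rank | users.rank
40 | 20 | 20
5 | 10 | 10

Derivation:
After JOIN parts (5 rows):
users.dept | users.id | users.rank | parts.amt | parts.rank | parts.yr | parts.city
ops | 90 | 20 | 90 | 20 | 7 | SEA
ops | 90 | 20 | 40 | 20 | 8 | LA
ops | 40 | 10 | 5 | 10 | 4 | LA
ops | 40 | 10 | 3 | 10 | 70 | CHI
ops | 40 | 10 | 80 | 10 | 8 | SF
After WHERE (2 rows):
users.dept | users.id | users.rank | parts.amt | parts.rank | parts.yr | parts.city
ops | 90 | 20 | 40 | 20 | 8 | LA
ops | 40 | 10 | 5 | 10 | 4 | LA
After SELECT (2 rows):
parts.amt | parts.rank | users.rank
40 | 20 | 20
5 | 10 | 10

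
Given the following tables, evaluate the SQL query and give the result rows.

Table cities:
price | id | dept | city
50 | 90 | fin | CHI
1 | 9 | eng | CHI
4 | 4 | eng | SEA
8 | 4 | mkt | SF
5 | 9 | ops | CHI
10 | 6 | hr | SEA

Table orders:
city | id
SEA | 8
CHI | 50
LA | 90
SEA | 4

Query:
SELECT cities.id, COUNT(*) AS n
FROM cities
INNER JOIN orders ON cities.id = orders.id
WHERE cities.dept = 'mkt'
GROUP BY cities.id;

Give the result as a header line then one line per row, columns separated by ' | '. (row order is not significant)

After JOIN orders (3 rows):
cities.price | cities.id | cities.dept | cities.city | orders.city | orders.id
50 | 90 | fin | CHI | LA | 90
4 | 4 | eng | SEA | SEA | 4
8 | 4 | mkt | SF | SEA | 4
After WHERE (1 rows):
cities.price | cities.id | cities.dept | cities.city | orders.city | orders.id
8 | 4 | mkt | SF | SEA | 4
After GROUP BY (1 rows):
cities.id | n
4 | 1

== RESULT ==
cities.id | n
4 | 1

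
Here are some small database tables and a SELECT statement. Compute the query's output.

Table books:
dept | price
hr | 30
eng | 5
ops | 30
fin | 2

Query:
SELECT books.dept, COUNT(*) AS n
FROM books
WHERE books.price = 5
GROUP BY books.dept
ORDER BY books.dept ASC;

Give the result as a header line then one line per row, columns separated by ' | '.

== RESULT ==
books.dept | n
eng | 1

Derivation:
After WHERE (1 rows):
books.dept | books.price
eng | 5
After GROUP BY (1 rows):
books.dept | n
eng | 1
After ORDER BY (1 rows):
books.dept | n
eng | 1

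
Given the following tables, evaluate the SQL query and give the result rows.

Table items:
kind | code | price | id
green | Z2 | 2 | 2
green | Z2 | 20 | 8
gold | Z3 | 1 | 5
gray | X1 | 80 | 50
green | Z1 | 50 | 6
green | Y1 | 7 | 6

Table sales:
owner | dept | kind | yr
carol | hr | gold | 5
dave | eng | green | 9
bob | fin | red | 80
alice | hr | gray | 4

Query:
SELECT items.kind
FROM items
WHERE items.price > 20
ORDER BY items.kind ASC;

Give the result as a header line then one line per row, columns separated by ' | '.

== RESULT ==
items.kind
gray
green

Derivation:
After WHERE (2 rows):
items.kind | items.code | items.price | items.id
gray | X1 | 80 | 50
green | Z1 | 50 | 6
After SELECT (2 rows):
items.kind
gray
green
After ORDER BY (2 rows):
items.kind
gray
green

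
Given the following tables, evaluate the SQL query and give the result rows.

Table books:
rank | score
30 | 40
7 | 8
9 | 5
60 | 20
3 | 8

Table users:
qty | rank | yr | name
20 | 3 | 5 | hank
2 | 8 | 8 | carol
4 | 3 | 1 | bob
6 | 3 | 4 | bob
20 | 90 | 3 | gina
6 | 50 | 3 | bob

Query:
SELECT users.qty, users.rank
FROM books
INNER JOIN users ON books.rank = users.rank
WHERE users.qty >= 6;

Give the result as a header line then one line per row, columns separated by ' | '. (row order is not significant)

After JOIN users (3 rows):
books.rank | books.score | users.qty | users.rank | users.yr | users.name
3 | 8 | 20 | 3 | 5 | hank
3 | 8 | 4 | 3 | 1 | bob
3 | 8 | 6 | 3 | 4 | bob
After WHERE (2 rows):
books.rank | books.score | users.qty | users.rank | users.yr | users.name
3 | 8 | 20 | 3 | 5 | hank
3 | 8 | 6 | 3 | 4 | bob
After SELECT (2 rows):
users.qty | users.rank
20 | 3
6 | 3

== RESULT ==
users.qty | users.rank
20 | 3
6 | 3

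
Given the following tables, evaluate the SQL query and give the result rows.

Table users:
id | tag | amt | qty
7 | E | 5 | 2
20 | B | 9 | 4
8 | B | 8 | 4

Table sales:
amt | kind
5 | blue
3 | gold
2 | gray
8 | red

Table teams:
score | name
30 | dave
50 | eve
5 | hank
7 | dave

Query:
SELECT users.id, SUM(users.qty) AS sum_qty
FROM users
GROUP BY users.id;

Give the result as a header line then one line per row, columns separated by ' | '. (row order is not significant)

== RESULT ==
users.id | sum_qty
7 | 2
20 | 4
8 | 4

Derivation:
After GROUP BY (3 rows):
users.id | sum_qty
7 | 2
20 | 4
8 | 4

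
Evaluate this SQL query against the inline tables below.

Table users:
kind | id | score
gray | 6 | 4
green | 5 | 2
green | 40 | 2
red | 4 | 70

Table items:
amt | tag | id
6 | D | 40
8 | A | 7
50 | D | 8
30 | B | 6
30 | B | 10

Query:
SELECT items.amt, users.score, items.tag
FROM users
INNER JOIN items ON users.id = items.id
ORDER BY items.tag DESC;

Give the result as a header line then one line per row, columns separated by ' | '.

After JOIN items (2 rows):
users.kind | users.id | users.score | items.amt | items.tag | items.id
gray | 6 | 4 | 30 | B | 6
green | 40 | 2 | 6 | D | 40
After SELECT (2 rows):
items.amt | users.score | items.tag
30 | 4 | B
6 | 2 | D
After ORDER BY (2 rows):
items.amt | users.score | items.tag
6 | 2 | D
30 | 4 | B

== RESULT ==
items.amt | users.score | items.tag
6 | 2 | D
30 | 4 | B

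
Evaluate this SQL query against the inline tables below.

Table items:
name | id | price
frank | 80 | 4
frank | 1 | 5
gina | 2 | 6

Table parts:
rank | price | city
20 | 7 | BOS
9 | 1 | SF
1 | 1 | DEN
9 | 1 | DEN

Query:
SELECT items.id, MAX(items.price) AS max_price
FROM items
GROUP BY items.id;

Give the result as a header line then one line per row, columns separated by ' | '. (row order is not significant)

After GROUP BY (3 rows):
items.id | max_price
80 | 4
1 | 5
2 | 6

== RESULT ==
items.id | max_price
80 | 4
1 | 5
2 | 6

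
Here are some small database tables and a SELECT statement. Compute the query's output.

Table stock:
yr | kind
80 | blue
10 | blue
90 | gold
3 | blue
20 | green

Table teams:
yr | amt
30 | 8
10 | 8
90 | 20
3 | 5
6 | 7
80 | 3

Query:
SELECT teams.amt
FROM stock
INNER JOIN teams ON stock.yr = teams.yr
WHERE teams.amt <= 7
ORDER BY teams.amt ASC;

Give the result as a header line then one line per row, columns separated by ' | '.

After JOIN teams (4 rows):
stock.yr | stock.kind | teams.yr | teams.amt
80 | blue | 80 | 3
10 | blue | 10 | 8
90 | gold | 90 | 20
3 | blue | 3 | 5
After WHERE (2 rows):
stock.yr | stock.kind | teams.yr | teams.amt
80 | blue | 80 | 3
3 | blue | 3 | 5
After SELECT (2 rows):
teams.amt
3
5
After ORDER BY (2 rows):
teams.amt
3
5

== RESULT ==
teams.amt
3
5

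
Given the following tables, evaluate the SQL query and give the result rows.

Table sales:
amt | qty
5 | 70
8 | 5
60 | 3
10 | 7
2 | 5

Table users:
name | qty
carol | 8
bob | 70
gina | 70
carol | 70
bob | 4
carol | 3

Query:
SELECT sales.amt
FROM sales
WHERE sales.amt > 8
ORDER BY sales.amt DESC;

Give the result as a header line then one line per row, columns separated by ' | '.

== RESULT ==
sales.amt
60
10

Derivation:
After WHERE (2 rows):
sales.amt | sales.qty
60 | 3
10 | 7
After SELECT (2 rows):
sales.amt
60
10
After ORDER BY (2 rows):
sales.amt
60
10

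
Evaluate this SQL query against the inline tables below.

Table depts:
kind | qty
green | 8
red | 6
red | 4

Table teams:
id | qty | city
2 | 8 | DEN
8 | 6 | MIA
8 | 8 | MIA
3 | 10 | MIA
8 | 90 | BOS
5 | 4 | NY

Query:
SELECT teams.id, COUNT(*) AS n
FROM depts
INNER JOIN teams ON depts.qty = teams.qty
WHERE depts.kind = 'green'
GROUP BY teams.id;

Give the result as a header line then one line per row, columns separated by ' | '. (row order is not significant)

== RESULT ==
teams.id | n
2 | 1
8 | 1

Derivation:
After JOIN teams (4 rows):
depts.kind | depts.qty | teams.id | teams.qty | teams.city
green | 8 | 2 | 8 | DEN
green | 8 | 8 | 8 | MIA
red | 6 | 8 | 6 | MIA
red | 4 | 5 | 4 | NY
After WHERE (2 rows):
depts.kind | depts.qty | teams.id | teams.qty | teams.city
green | 8 | 2 | 8 | DEN
green | 8 | 8 | 8 | MIA
After GROUP BY (2 rows):
teams.id | n
2 | 1
8 | 1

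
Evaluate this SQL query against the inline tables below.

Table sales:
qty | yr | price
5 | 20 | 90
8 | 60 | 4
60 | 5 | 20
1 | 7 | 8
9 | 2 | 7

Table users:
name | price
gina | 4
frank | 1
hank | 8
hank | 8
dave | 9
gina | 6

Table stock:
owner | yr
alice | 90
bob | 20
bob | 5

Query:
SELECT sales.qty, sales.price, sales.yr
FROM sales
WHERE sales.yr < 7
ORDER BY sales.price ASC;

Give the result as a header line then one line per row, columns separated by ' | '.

After WHERE (2 rows):
sales.qty | sales.yr | sales.price
60 | 5 | 20
9 | 2 | 7
After SELECT (2 rows):
sales.qty | sales.price | sales.yr
60 | 20 | 5
9 | 7 | 2
After ORDER BY (2 rows):
sales.qty | sales.price | sales.yr
9 | 7 | 2
60 | 20 | 5

== RESULT ==
sales.qty | sales.price | sales.yr
9 | 7 | 2
60 | 20 | 5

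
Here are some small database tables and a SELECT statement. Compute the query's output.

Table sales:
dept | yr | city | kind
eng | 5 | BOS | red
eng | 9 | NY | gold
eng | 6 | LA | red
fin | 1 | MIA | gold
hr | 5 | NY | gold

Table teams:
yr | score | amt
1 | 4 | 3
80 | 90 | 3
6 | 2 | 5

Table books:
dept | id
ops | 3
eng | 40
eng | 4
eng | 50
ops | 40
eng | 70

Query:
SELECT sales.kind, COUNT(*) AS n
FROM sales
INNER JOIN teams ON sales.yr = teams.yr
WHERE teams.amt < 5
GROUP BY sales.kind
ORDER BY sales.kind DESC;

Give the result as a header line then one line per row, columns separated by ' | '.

== RESULT ==
sales.kind | n
gold | 1

Derivation:
After JOIN teams (2 rows):
sales.dept | sales.yr | sales.city | sales.kind | teams.yr | teams.score | teams.amt
eng | 6 | LA | red | 6 | 2 | 5
fin | 1 | MIA | gold | 1 | 4 | 3
After WHERE (1 rows):
sales.dept | sales.yr | sales.city | sales.kind | teams.yr | teams.score | teams.amt
fin | 1 | MIA | gold | 1 | 4 | 3
After GROUP BY (1 rows):
sales.kind | n
gold | 1
After ORDER BY (1 rows):
sales.kind | n
gold | 1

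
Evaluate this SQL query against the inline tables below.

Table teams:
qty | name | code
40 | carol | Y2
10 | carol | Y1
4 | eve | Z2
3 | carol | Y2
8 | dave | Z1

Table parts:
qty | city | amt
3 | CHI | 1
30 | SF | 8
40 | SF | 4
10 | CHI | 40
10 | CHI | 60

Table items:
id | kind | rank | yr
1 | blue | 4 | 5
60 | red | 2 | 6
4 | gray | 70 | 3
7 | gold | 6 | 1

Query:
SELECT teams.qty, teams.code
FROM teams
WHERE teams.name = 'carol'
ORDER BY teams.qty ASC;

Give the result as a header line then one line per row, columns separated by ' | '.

After WHERE (3 rows):
teams.qty | teams.name | teams.code
40 | carol | Y2
10 | carol | Y1
3 | carol | Y2
After SELECT (3 rows):
teams.qty | teams.code
40 | Y2
10 | Y1
3 | Y2
After ORDER BY (3 rows):
teams.qty | teams.code
3 | Y2
10 | Y1
40 | Y2

== RESULT ==
teams.qty | teams.code
3 | Y2
10 | Y1
40 | Y2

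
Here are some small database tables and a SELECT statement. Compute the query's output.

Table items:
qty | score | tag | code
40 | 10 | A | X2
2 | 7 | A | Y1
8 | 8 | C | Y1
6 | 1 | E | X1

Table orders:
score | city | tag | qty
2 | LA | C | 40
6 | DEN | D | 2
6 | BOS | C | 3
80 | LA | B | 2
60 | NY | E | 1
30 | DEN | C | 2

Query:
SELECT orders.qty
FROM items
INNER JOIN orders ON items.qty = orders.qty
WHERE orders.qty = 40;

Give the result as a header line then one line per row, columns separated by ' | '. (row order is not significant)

== RESULT ==
orders.qty
40

Derivation:
After JOIN orders (4 rows):
items.qty | items.score | items.tag | items.code | orders.score | orders.city | orders.tag | orders.qty
40 | 10 | A | X2 | 2 | LA | C | 40
2 | 7 | A | Y1 | 6 | DEN | D | 2
2 | 7 | A | Y1 | 80 | LA | B | 2
2 | 7 | A | Y1 | 30 | DEN | C | 2
After WHERE (1 rows):
items.qty | items.score | items.tag | items.code | orders.score | orders.city | orders.tag | orders.qty
40 | 10 | A | X2 | 2 | LA | C | 40
After SELECT (1 rows):
orders.qty
40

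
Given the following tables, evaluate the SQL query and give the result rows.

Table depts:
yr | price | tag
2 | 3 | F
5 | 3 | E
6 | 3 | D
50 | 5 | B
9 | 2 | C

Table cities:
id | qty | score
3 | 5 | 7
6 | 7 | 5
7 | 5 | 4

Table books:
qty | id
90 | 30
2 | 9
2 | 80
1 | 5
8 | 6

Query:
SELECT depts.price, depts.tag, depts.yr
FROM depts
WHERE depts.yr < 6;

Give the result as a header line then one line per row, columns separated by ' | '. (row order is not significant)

After WHERE (2 rows):
depts.yr | depts.price | depts.tag
2 | 3 | F
5 | 3 | E
After SELECT (2 rows):
depts.price | depts.tag | depts.yr
3 | F | 2
3 | E | 5

== RESULT ==
depts.price | depts.tag | depts.yr
3 | F | 2
3 | E | 5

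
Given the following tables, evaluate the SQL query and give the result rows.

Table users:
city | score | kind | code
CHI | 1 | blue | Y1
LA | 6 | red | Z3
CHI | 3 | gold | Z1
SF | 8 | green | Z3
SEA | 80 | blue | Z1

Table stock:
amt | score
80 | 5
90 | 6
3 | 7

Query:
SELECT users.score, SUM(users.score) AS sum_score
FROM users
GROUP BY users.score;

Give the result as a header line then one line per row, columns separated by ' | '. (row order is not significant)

After GROUP BY (5 rows):
users.score | sum_score
1 | 1
6 | 6
3 | 3
8 | 8
80 | 80

== RESULT ==
users.score | sum_score
1 | 1
6 | 6
3 | 3
8 | 8
80 | 80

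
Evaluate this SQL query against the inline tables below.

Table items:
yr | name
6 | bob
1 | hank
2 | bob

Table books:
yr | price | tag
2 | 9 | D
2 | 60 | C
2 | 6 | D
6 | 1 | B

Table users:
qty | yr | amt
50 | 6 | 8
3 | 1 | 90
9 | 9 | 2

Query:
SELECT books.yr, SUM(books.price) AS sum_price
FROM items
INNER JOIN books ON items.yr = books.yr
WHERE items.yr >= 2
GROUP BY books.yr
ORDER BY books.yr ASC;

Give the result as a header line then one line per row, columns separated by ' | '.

== RESULT ==
books.yr | sum_price
2 | 75
6 | 1

Derivation:
After JOIN books (4 rows):
items.yr | items.name | books.yr | books.price | books.tag
6 | bob | 6 | 1 | B
2 | bob | 2 | 9 | D
2 | bob | 2 | 60 | C
2 | bob | 2 | 6 | D
After WHERE (4 rows):
items.yr | items.name | books.yr | books.price | books.tag
6 | bob | 6 | 1 | B
2 | bob | 2 | 9 | D
2 | bob | 2 | 60 | C
2 | bob | 2 | 6 | D
After GROUP BY (2 rows):
books.yr | sum_price
6 | 1
2 | 75
After ORDER BY (2 rows):
books.yr | sum_price
2 | 75
6 | 1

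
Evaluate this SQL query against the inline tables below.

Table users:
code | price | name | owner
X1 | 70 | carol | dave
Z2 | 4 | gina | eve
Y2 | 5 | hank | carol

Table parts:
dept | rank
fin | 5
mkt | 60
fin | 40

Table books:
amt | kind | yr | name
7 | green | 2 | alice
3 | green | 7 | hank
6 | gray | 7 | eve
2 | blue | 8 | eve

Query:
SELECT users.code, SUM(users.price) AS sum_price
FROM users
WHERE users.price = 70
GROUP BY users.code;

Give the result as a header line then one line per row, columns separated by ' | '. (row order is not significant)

== RESULT ==
users.code | sum_price
X1 | 70

Derivation:
After WHERE (1 rows):
users.code | users.price | users.name | users.owner
X1 | 70 | carol | dave
After GROUP BY (1 rows):
users.code | sum_price
X1 | 70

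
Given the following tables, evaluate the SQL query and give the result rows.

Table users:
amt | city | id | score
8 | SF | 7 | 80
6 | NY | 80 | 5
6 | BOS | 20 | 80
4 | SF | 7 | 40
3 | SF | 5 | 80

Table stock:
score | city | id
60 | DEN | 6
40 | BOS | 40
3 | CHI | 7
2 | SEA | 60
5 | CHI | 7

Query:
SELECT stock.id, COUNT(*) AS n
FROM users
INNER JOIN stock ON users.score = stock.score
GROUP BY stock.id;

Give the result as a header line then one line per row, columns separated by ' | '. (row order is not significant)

After JOIN stock (2 rows):
users.amt | users.city | users.id | users.score | stock.score | stock.city | stock.id
6 | NY | 80 | 5 | 5 | CHI | 7
4 | SF | 7 | 40 | 40 | BOS | 40
After GROUP BY (2 rows):
stock.id | n
7 | 1
40 | 1

== RESULT ==
stock.id | n
7 | 1
40 | 1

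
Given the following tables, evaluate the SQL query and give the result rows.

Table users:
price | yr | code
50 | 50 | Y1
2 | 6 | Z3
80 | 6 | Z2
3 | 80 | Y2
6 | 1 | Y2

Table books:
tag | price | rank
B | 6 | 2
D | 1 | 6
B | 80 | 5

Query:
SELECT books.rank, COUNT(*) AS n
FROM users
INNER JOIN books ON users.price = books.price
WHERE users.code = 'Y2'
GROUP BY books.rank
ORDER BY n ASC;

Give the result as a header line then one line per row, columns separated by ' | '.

== RESULT ==
books.rank | n
2 | 1

Derivation:
After JOIN books (2 rows):
users.price | users.yr | users.code | books.tag | books.price | books.rank
80 | 6 | Z2 | B | 80 | 5
6 | 1 | Y2 | B | 6 | 2
After WHERE (1 rows):
users.price | users.yr | users.code | books.tag | books.price | books.rank
6 | 1 | Y2 | B | 6 | 2
After GROUP BY (1 rows):
books.rank | n
2 | 1
After ORDER BY (1 rows):
books.rank | n
2 | 1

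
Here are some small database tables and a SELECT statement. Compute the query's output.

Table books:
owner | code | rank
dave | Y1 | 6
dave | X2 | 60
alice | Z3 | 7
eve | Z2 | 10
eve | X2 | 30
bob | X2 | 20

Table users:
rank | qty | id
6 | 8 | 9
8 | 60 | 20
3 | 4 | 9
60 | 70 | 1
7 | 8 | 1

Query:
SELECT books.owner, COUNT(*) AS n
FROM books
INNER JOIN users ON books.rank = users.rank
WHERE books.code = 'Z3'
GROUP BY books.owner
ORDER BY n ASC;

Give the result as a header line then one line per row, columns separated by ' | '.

== RESULT ==
books.owner | n
alice | 1

Derivation:
After JOIN users (3 rows):
books.owner | books.code | books.rank | users.rank | users.qty | users.id
dave | Y1 | 6 | 6 | 8 | 9
dave | X2 | 60 | 60 | 70 | 1
alice | Z3 | 7 | 7 | 8 | 1
After WHERE (1 rows):
books.owner | books.code | books.rank | users.rank | users.qty | users.id
alice | Z3 | 7 | 7 | 8 | 1
After GROUP BY (1 rows):
books.owner | n
alice | 1
After ORDER BY (1 rows):
books.owner | n
alice | 1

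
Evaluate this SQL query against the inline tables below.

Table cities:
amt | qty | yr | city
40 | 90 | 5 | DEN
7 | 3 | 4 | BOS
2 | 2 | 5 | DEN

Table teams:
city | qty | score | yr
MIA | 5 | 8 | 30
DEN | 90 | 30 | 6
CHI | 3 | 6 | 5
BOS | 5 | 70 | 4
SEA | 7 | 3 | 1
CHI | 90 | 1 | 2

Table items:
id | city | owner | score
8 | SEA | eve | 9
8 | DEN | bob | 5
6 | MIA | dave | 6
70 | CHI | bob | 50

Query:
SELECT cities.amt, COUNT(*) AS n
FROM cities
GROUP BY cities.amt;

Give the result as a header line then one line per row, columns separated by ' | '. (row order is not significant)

== RESULT ==
cities.amt | n
40 | 1
7 | 1
2 | 1

Derivation:
After GROUP BY (3 rows):
cities.amt | n
40 | 1
7 | 1
2 | 1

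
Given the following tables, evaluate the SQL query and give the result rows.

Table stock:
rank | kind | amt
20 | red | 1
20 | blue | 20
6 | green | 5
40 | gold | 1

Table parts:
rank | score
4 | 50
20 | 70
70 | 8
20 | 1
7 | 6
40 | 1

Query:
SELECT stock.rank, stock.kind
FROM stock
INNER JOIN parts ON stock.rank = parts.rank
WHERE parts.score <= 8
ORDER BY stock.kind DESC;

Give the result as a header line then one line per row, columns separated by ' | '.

== RESULT ==
stock.rank | stock.kind
20 | red
40 | gold
20 | blue

Derivation:
After JOIN parts (5 rows):
stock.rank | stock.kind | stock.amt | parts.rank | parts.score
20 | red | 1 | 20 | 70
20 | red | 1 | 20 | 1
20 | blue | 20 | 20 | 70
20 | blue | 20 | 20 | 1
40 | gold | 1 | 40 | 1
After WHERE (3 rows):
stock.rank | stock.kind | stock.amt | parts.rank | parts.score
20 | red | 1 | 20 | 1
20 | blue | 20 | 20 | 1
40 | gold | 1 | 40 | 1
After SELECT (3 rows):
stock.rank | stock.kind
20 | red
20 | blue
40 | gold
After ORDER BY (3 rows):
stock.rank | stock.kind
20 | red
40 | gold
20 | blue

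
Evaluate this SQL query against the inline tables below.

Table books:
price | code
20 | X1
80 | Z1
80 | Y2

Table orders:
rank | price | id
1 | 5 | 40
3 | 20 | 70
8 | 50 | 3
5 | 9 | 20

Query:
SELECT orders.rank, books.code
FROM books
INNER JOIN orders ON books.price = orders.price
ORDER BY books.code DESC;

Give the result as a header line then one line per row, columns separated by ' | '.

After JOIN orders (1 rows):
books.price | books.code | orders.rank | orders.price | orders.id
20 | X1 | 3 | 20 | 70
After SELECT (1 rows):
orders.rank | books.code
3 | X1
After ORDER BY (1 rows):
orders.rank | books.code
3 | X1

== RESULT ==
orders.rank | books.code
3 | X1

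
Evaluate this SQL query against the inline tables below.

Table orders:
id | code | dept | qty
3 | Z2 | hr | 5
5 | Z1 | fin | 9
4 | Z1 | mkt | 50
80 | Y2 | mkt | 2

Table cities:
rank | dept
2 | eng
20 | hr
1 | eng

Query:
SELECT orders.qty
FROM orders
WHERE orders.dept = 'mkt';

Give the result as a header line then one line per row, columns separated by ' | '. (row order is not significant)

== RESULT ==
orders.qty
50
2

Derivation:
After WHERE (2 rows):
orders.id | orders.code | orders.dept | orders.qty
4 | Z1 | mkt | 50
80 | Y2 | mkt | 2
After SELECT (2 rows):
orders.qty
50
2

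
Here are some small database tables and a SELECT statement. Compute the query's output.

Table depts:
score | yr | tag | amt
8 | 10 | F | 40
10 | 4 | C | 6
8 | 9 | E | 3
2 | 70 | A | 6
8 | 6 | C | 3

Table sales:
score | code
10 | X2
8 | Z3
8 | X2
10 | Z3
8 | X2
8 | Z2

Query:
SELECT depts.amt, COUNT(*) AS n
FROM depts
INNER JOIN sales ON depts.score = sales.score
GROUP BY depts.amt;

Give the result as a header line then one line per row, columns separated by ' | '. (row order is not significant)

== RESULT ==
depts.amt | n
40 | 4
6 | 2
3 | 8

Derivation:
After JOIN sales (14 rows):
depts.score | depts.yr | depts.tag | depts.amt | sales.score | sales.code
8 | 10 | F | 40 | 8 | Z3
8 | 10 | F | 40 | 8 | X2
8 | 10 | F | 40 | 8 | X2
8 | 10 | F | 40 | 8 | Z2
10 | 4 | C | 6 | 10 | X2
10 | 4 | C | 6 | 10 | Z3
8 | 9 | E | 3 | 8 | Z3
8 | 9 | E | 3 | 8 | X2
8 | 9 | E | 3 | 8 | X2
8 | 9 | E | 3 | 8 | Z2
8 | 6 | C | 3 | 8 | Z3
8 | 6 | C | 3 | 8 | X2
8 | 6 | C | 3 | 8 | X2
8 | 6 | C | 3 | 8 | Z2
After GROUP BY (3 rows):
depts.amt | n
40 | 4
6 | 2
3 | 8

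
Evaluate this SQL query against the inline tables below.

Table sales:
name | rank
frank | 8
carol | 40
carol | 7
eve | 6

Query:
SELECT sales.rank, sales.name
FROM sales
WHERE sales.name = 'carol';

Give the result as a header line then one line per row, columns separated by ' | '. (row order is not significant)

== RESULT ==
sales.rank | sales.name
40 | carol
7 | carol

Derivation:
After WHERE (2 rows):
sales.name | sales.rank
carol | 40
carol | 7
After SELECT (2 rows):
sales.rank | sales.name
40 | carol
7 | carol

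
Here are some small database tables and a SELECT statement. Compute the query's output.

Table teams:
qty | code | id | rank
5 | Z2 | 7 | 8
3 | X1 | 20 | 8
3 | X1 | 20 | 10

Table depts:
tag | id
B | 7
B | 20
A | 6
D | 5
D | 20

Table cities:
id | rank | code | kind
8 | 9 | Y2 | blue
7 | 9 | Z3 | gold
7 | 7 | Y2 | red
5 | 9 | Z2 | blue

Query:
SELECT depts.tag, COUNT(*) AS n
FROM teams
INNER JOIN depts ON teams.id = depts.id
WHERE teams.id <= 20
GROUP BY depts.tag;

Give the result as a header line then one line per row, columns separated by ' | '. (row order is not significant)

After JOIN depts (5 rows):
teams.qty | teams.code | teams.id | teams.rank | depts.tag | depts.id
5 | Z2 | 7 | 8 | B | 7
3 | X1 | 20 | 8 | B | 20
3 | X1 | 20 | 8 | D | 20
3 | X1 | 20 | 10 | B | 20
3 | X1 | 20 | 10 | D | 20
After WHERE (5 rows):
teams.qty | teams.code | teams.id | teams.rank | depts.tag | depts.id
5 | Z2 | 7 | 8 | B | 7
3 | X1 | 20 | 8 | B | 20
3 | X1 | 20 | 8 | D | 20
3 | X1 | 20 | 10 | B | 20
3 | X1 | 20 | 10 | D | 20
After GROUP BY (2 rows):
depts.tag | n
B | 3
D | 2

== RESULT ==
depts.tag | n
B | 3
D | 2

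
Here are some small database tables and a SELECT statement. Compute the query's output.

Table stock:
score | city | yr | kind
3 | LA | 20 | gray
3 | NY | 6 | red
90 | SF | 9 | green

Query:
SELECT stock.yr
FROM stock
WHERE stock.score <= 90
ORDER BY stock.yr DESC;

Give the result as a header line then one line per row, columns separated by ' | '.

== RESULT ==
stock.yr
20
9
6

Derivation:
After WHERE (3 rows):
stock.score | stock.city | stock.yr | stock.kind
3 | LA | 20 | gray
3 | NY | 6 | red
90 | SF | 9 | green
After SELECT (3 rows):
stock.yr
20
6
9
After ORDER BY (3 rows):
stock.yr
20
9
6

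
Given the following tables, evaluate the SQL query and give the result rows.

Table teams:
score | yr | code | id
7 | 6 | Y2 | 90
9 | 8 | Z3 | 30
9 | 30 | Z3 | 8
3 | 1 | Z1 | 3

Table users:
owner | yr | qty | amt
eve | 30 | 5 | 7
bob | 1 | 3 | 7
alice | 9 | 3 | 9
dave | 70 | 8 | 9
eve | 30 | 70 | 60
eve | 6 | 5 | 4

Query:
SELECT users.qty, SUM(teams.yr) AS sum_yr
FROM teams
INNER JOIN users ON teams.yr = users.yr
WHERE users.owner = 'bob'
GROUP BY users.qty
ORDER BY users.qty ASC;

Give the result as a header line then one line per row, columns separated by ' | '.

== RESULT ==
users.qty | sum_yr
3 | 1

Derivation:
After JOIN users (4 rows):
teams.score | teams.yr | teams.code | teams.id | users.owner | users.yr | users.qty | users.amt
7 | 6 | Y2 | 90 | eve | 6 | 5 | 4
9 | 30 | Z3 | 8 | eve | 30 | 5 | 7
9 | 30 | Z3 | 8 | eve | 30 | 70 | 60
3 | 1 | Z1 | 3 | bob | 1 | 3 | 7
After WHERE (1 rows):
teams.score | teams.yr | teams.code | teams.id | users.owner | users.yr | users.qty | users.amt
3 | 1 | Z1 | 3 | bob | 1 | 3 | 7
After GROUP BY (1 rows):
users.qty | sum_yr
3 | 1
After ORDER BY (1 rows):
users.qty | sum_yr
3 | 1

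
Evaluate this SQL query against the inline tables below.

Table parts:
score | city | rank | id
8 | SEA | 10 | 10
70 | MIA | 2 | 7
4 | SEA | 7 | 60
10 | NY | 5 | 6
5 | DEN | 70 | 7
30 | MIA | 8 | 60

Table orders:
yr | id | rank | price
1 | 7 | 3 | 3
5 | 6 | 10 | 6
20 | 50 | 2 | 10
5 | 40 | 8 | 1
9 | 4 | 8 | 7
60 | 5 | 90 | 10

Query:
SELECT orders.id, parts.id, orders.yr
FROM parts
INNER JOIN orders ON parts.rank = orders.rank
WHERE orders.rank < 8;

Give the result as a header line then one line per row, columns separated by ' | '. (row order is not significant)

After JOIN orders (4 rows):
parts.score | parts.city | parts.rank | parts.id | orders.yr | orders.id | orders.rank | orders.price
8 | SEA | 10 | 10 | 5 | 6 | 10 | 6
70 | MIA | 2 | 7 | 20 | 50 | 2 | 10
30 | MIA | 8 | 60 | 5 | 40 | 8 | 1
30 | MIA | 8 | 60 | 9 | 4 | 8 | 7
After WHERE (1 rows):
parts.score | parts.city | parts.rank | parts.id | orders.yr | orders.id | orders.rank | orders.price
70 | MIA | 2 | 7 | 20 | 50 | 2 | 10
After SELECT (1 rows):
orders.id | parts.id | orders.yr
50 | 7 | 20

== RESULT ==
orders.id | parts.id | orders.yr
50 | 7 | 20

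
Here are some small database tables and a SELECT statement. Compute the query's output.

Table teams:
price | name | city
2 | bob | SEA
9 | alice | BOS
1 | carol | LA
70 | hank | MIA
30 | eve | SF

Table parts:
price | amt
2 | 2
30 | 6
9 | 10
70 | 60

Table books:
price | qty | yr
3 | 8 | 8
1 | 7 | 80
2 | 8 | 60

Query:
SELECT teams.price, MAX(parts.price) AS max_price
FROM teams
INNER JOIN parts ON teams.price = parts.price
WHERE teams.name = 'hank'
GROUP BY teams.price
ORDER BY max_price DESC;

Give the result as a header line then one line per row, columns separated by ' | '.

After JOIN parts (4 rows):
teams.price | teams.name | teams.city | parts.price | parts.amt
2 | bob | SEA | 2 | 2
9 | alice | BOS | 9 | 10
70 | hank | MIA | 70 | 60
30 | eve | SF | 30 | 6
After WHERE (1 rows):
teams.price | teams.name | teams.city | parts.price | parts.amt
70 | hank | MIA | 70 | 60
After GROUP BY (1 rows):
teams.price | max_price
70 | 70
After ORDER BY (1 rows):
teams.price | max_price
70 | 70

== RESULT ==
teams.price | max_price
70 | 70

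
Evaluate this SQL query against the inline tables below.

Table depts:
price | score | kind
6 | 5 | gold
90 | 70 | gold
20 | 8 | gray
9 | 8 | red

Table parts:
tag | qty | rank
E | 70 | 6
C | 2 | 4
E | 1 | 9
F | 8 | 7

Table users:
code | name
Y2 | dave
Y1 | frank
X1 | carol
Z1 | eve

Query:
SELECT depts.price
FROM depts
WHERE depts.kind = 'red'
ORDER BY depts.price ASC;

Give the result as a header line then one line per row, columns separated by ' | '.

== RESULT ==
depts.price
9

Derivation:
After WHERE (1 rows):
depts.price | depts.score | depts.kind
9 | 8 | red
After SELECT (1 rows):
depts.price
9
After ORDER BY (1 rows):
depts.price
9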